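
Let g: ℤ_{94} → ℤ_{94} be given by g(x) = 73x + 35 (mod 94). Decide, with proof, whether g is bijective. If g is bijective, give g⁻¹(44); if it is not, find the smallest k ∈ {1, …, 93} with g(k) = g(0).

13

By definition, injectivity means: for all a, b in the domain, g(a) = g(b) implies a = b.
If g(a) = g(b), then 73a ≡ 73b (mod 94). Because gcd(73, 94) = 1, we may cancel 73 to get a ≡ b (mod 94).
We now compute 73⁻¹ mod 94 explicitly. Euclid's algorithm: 94 = 1·73 + 21, 73 = 3·21 + 10, 21 = 2·10 + 1; back-substituting gives 1 = 85·73 − 66·94, so 73⁻¹ ≡ 85 (mod 94).
For any y ∈ ℤ_{94}, x = 85(y − 35) mod 94 satisfies g(x) = 73·85(y − 35) + 35 ≡ y (since 73·85 ≡ 1 mod 94). So every y has a preimage.
Therefore g is bijective.
Since g is bijective, we find g⁻¹(44): we need 73x ≡ 44 − 35 ≡ 9 (mod 94). Using 73⁻¹ = 85: x ≡ 85·9 = 765 = 8·94 + 13, so x = 13.
Check: g(13) = 73·13 + 35 = 984 = 10·94 + 44 ≡ 44 (mod 94).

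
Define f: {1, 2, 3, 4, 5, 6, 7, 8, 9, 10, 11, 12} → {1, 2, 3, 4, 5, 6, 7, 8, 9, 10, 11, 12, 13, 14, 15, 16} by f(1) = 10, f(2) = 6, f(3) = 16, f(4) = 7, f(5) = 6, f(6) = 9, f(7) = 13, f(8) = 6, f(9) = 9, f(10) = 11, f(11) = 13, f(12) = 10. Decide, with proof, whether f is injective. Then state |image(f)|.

7

f(2) = 6 = f(5) with 2 ≠ 5, so f is not injective.
The image of f is {6, 7, 9, 10, 11, 13, 16}, which has 7 elements.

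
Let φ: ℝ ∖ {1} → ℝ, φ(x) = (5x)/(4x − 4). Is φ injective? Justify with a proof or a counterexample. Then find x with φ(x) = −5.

4/5

Suppose φ(x_1) = φ(x_2). Cross-multiplying: (5x_1)(4x_2 − 4) = (5x_2)(4x_1 − 4).
Expanding both sides and cancelling the symmetric terms leaves −20·(x_1 − x_2) = 0. Since −20 ≠ 0, x_1 = x_2. Therefore φ is injective.
Solving φ(x) = −5: cross-multiplying gives 5x = −5(4x − 4), which rearranges to 25x = 20, so x = 4/5.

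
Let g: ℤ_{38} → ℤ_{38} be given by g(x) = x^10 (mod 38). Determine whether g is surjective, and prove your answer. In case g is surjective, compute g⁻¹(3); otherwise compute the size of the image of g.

g(18): Repeated squaring mod 38: 18^1 ≡ 18, 18^2 ≡ 18² = 324 ≡ 20, 18^4 ≡ 20² = 400 ≡ 20, 18^8 ≡ 20² = 400 ≡ 20. Since 10 = 8 + 2, 18^10 ≡ 20·20: 20·20 = 400 ≡ 20. So 18^10 ≡ 20 (mod 38).
g(20): Repeated squaring mod 38: 20^1 ≡ 20, 20^2 ≡ 20² = 400 ≡ 20, 20^4 ≡ 20² = 400 ≡ 20, 20^8 ≡ 20² = 400 ≡ 20. Since 10 = 8 + 2, 20^10 ≡ 20·20: 20·20 = 400 ≡ 20. So 20^10 ≡ 20 (mod 38).
So g(18) = g(20) = 20 while 18 ≠ 20, so g is not injective.
A non-injective map from the 38-element set ℤ_{38} to itself takes at most 37 distinct values, so it cannot be surjective. So g is not surjective.
Since g is not surjective, we determine |image(g)|. Computing x^10 mod 38 for each x (by repeated squaring, reducing mod 38 at every step), the values g(0), g(1), …, g(37) are: 0, 1, 36, 35, 4, 5, 6, 7, 30, 9, 28, 11, 26, 25, 24, 23, 16, 17, 20, 19, 20, 17, 16, 23, 24, 25, 26, 11, 28, 9, 30, 7, 6, 5, 4, 35, 36, 1.
The distinct values are {0, 1, 4, 5, 6, 7, 9, 11, 16, 17, 19, 20, 23, 24, 25, 26, 28, 30, 35, 36}; there are 20 of them.

20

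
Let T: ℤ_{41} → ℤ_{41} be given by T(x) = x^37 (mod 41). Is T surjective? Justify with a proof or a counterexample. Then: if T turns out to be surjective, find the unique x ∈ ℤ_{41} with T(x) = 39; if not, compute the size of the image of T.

Since 41 is prime, the nonzero elements of ℤ_{41} form a cyclic group of order 40.
As gcd(37, 40) = 1, raising to the 37th power is a bijection on this group: if u^37 ≡ v^37 then (uv^{−1})^37 = 1, and the only element of order dividing gcd(37, 40) = 1 is 1, so u = v.
With T(0) = 0 this makes T injective on all of ℤ_{41}, hence bijective (finite equal-size domain and codomain). In particular T is surjective.
Since T is surjective, we find the preimage of 39. The inverse of x ↦ x^37 on (ℤ_{41})^× is x ↦ x^13, because 37·13 = 481 = 12·40 + 1 ≡ 1 (mod 40) and x^{40} = 1 for x ≠ 0 (Fermat). So T⁻¹(39) = 39^13 mod 41.
Repeated squaring mod 41: 39^1 ≡ 39, 39^2 ≡ 39² = 1521 ≡ 4, 39^4 ≡ 4² = 16, 39^8 ≡ 16² = 256 ≡ 10. Since 13 = 8 + 4 + 1, 39^13 ≡ 10·16·39: 10·16 = 160 ≡ 37, then 37·39 = 1443 ≡ 8. So 39^13 ≡ 8 (mod 41).
Hence T⁻¹(39) = 8.

8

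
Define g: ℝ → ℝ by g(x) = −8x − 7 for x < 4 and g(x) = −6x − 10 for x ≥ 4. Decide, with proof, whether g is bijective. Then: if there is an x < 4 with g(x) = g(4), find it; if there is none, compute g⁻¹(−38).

27/8

Both pieces are strictly decreasing (slopes −8 and −6), so each is injective on its own interval.
The left piece maps (−∞, 4) onto (−39, ∞); the right piece maps [4, ∞) onto (−∞, −34].
These images overlap. In particular g(4) = −34 (right piece), and solving −8x − 7 = −34 on the left piece gives x = 27/8 < 4.
So g(27/8) = g(4) with 27/8 ≠ 4, and g is not injective, hence not bijective. This x = 27/8 is the requested value below 4.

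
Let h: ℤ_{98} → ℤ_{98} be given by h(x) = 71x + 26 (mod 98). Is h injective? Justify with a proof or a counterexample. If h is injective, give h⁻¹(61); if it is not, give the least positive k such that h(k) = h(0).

35

Recall that h is injective if h(u) = h(v) implies u = v.
If h(u) = h(v), then 71u ≡ 71v (mod 98). Because gcd(71, 98) = 1, we may cancel 71 to get u ≡ v (mod 98).
Thus h is injective.
We now compute 71⁻¹ mod 98 explicitly. Euclid's algorithm: 98 = 1·71 + 27, 71 = 2·27 + 17, 27 = 1·17 + 10, 17 = 1·10 + 7, 10 = 1·7 + 3, 7 = 2·3 + 1; back-substituting gives 1 = 29·71 − 21·98, so 71⁻¹ ≡ 29 (mod 98).
Since h is injective, we find h⁻¹(61): we need 71x ≡ 61 − 26 ≡ 35 (mod 98). Using 71⁻¹ = 29: x ≡ 29·35 = 1015 = 10·98 + 35, so x = 35.
Check: h(35) = 71·35 + 26 = 2511 = 25·98 + 61 ≡ 61 (mod 98).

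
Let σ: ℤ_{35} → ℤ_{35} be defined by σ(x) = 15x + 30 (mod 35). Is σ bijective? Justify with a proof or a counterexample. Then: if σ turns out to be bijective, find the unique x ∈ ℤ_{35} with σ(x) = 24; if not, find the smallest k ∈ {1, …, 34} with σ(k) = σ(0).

We have gcd(15, 35) = 5 > 1. Taking a = 0 and b = 7: σ(0) = 30 and σ(7) = 15·7 + 30 = 135 ≡ 30 (mod 35).
So σ(0) = σ(7) while 0 ≠ 7, hence σ is not injective, hence not bijective.
Since σ is not bijective, we find the least positive k with σ(k) = σ(0): this means 15k ≡ 0 (mod 35), i.e. 35 ∣ 15k. Since gcd(15, 35) = 5, dividing through by 5 this holds exactly when 7 ∣ 3k, and as gcd(3, 7) = 1, exactly when 7 ∣ k.
The smallest positive such k is 7.

7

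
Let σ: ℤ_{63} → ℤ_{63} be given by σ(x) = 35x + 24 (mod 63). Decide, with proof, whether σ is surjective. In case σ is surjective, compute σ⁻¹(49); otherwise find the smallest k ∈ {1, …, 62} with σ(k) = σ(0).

Since gcd(35, 63) = 7, we have 35x ≡ 0 (mod 7) for all x, so σ(x) ≡ 3 (mod 7).
But 0 ≢ 3 (mod 7), so 0 ∈ ℤ_{63} has no preimage. Therefore σ is not surjective.
Since σ is not surjective, we find the least positive k with σ(k) = σ(0): this means 35k ≡ 0 (mod 63), i.e. 63 ∣ 35k. Since gcd(35, 63) = 7, dividing through by 7 this holds exactly when 9 ∣ 5k, and as gcd(5, 9) = 1, exactly when 9 ∣ k.
The smallest positive such k is 9.

9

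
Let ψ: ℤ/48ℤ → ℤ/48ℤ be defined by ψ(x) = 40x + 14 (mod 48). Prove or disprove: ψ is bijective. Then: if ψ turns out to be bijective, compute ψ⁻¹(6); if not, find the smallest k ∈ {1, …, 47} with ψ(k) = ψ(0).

6

Recall: ψ is injective if ψ(a) = ψ(b) implies a = b.
We have gcd(40, 48) = 8 > 1. Taking a = 0 and b = 6: ψ(0) = 14 and ψ(6) = 40·6 + 14 = 254 ≡ 14 (mod 48).
So ψ(0) = ψ(6) while 0 ≠ 6, thus ψ is not injective, hence not bijective.
Since ψ is not bijective, we find the least positive k with ψ(k) = ψ(0): this means 40k ≡ 0 (mod 48), i.e. 48 ∣ 40k. Since gcd(40, 48) = 8, dividing through by 8 this holds exactly when 6 ∣ 5k, and as gcd(5, 6) = 1, exactly when 6 ∣ k.
The smallest positive such k is 6.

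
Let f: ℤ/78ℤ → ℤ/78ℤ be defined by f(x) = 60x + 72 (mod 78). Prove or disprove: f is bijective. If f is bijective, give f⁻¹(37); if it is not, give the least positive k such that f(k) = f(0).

13

Recall: injectivity means: for all x_1, x_2 in the domain, f(x_1) = f(x_2) implies x_1 = x_2.
We have gcd(60, 78) = 6 > 1. Taking x_1 = 0 and x_2 = 13: f(0) = 72 and f(13) = 60·13 + 72 = 852 ≡ 72 (mod 78).
So f(0) = f(13) while 0 ≠ 13, thus f is not injective, hence not bijective.
Since f is not bijective, we find the least positive k with f(k) = f(0): this means 60k ≡ 0 (mod 78), i.e. 78 ∣ 60k. Since gcd(60, 78) = 6, dividing through by 6 this holds exactly when 13 ∣ 10k, and as gcd(10, 13) = 1, exactly when 13 ∣ k.
The smallest positive such k is 13.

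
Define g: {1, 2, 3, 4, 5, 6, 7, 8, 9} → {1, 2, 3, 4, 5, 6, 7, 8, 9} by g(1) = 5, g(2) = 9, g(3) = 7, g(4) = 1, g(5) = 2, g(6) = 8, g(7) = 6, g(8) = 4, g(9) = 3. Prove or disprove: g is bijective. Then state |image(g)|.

9

The values 5, 9, 7, 1, 2, 8, 6, 4, 3 are a permutation of {1, 2, 3, 4, 5, 6, 7, 8, 9}: each element appears exactly once.
So g is injective and surjective, hence bijective.
The image of g is {1, 2, 3, 4, 5, 6, 7, 8, 9}, which has 9 elements.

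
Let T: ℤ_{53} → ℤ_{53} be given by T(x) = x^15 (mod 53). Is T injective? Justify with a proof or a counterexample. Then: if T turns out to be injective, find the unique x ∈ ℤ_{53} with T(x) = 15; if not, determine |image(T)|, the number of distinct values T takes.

Since 53 is prime, the nonzero elements of ℤ_{53} form a cyclic group of order 52.
As gcd(15, 52) = 1, raising to the 15th power is a bijection on this group: if s^15 ≡ t^15 then (st^{−1})^15 = 1, and the only element of order dividing gcd(15, 52) = 1 is 1, so s = t.
With T(0) = 0 this makes T injective on all of ℤ_{53}, hence bijective (finite equal-size domain and codomain). In particular T is injective.
Since T is injective, we find the preimage of 15. The inverse of x ↦ x^15 on (ℤ_{53})^× is x ↦ x^7, because 15·7 = 105 = 2·52 + 1 ≡ 1 (mod 52) and x^{52} = 1 for x ≠ 0 (Fermat). So T⁻¹(15) = 15^7 mod 53.
Repeated squaring mod 53: 15^1 ≡ 15, 15^2 ≡ 15² = 225 ≡ 13, 15^4 ≡ 13² = 169 ≡ 10. Since 7 = 4 + 2 + 1, 15^7 ≡ 10·13·15: 10·13 = 130 ≡ 24, then 24·15 = 360 ≡ 42. So 15^7 ≡ 42 (mod 53).
Hence T⁻¹(15) = 42.

42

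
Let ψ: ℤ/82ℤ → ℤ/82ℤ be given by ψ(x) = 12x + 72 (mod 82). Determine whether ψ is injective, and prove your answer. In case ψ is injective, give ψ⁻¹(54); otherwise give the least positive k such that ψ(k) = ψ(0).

We have gcd(12, 82) = 2 > 1. Taking s = 0 and t = 41: ψ(0) = 72 and ψ(41) = 12·41 + 72 = 564 ≡ 72 (mod 82).
So ψ(0) = ψ(41) while 0 ≠ 41, hence ψ is not injective.
Since ψ is not injective, we find the least positive k with ψ(k) = ψ(0): this means 12k ≡ 0 (mod 82), i.e. 82 ∣ 12k. Since gcd(12, 82) = 2, dividing through by 2 this holds exactly when 41 ∣ 6k, and as gcd(6, 41) = 1, exactly when 41 ∣ k.
The smallest positive such k is 41.

41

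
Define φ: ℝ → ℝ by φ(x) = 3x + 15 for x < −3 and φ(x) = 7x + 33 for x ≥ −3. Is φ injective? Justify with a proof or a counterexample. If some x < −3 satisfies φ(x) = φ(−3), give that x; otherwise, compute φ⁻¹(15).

Both pieces are strictly increasing (slopes 3 and 7), so each is injective on its own interval.
The left piece maps (−∞, −3) onto (−∞, 6); the right piece maps [−3, ∞) onto [12, ∞).
These images are disjoint, so no value is attained by both pieces. Thus φ is injective.
Because the two images are disjoint, no x < −3 has φ(x) = φ(−3), so we compute φ⁻¹(15): 15 lies in [12, ∞), so solve 7x + 33 = 15: x = (15 − 33)/7 = −18/7.

-18/7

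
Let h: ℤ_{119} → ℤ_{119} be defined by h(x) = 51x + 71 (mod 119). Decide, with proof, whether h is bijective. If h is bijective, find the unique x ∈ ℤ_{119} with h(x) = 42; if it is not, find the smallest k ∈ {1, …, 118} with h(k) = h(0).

We have gcd(51, 119) = 17 > 1. Taking u = 0 and v = 7: h(0) = 71 and h(7) = 51·7 + 71 = 428 ≡ 71 (mod 119).
So h(0) = h(7) while 0 ≠ 7, therefore h is not injective, hence not bijective.
Since h is not bijective, we find the least positive k with h(k) = h(0): this means 51k ≡ 0 (mod 119), i.e. 119 ∣ 51k. Since gcd(51, 119) = 17, dividing through by 17 this holds exactly when 7 ∣ 3k, and as gcd(3, 7) = 1, exactly when 7 ∣ k.
The smallest positive such k is 7.

7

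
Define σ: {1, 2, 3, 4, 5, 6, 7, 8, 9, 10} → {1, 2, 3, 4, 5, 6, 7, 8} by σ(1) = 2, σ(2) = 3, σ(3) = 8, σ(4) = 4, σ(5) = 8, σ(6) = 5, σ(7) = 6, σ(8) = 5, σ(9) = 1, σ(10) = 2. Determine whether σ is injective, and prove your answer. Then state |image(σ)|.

7

σ(3) = 8 = σ(5) with 3 ≠ 5, so σ is not injective.
The image of σ is {1, 2, 3, 4, 5, 6, 8}, which has 7 elements.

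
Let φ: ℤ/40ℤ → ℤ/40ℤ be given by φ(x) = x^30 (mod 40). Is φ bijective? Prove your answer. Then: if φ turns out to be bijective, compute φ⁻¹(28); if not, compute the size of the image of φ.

6

φ(4): Repeated squaring mod 40: 4^1 ≡ 4, 4^2 ≡ 4² = 16, 4^4 ≡ 16² = 256 ≡ 16, 4^8 ≡ 16² = 256 ≡ 16, 4^16 ≡ 16² = 256 ≡ 16. Since 30 = 16 + 8 + 4 + 2, 4^30 ≡ 16·16·16·16: 16·16 = 256 ≡ 16, then 16·16 = 256 ≡ 16, then 16·16 = 256 ≡ 16. So 4^30 ≡ 16 (mod 40).
φ(6): Repeated squaring mod 40: 6^1 ≡ 6, 6^2 ≡ 6² = 36, 6^4 ≡ 36² = 1296 ≡ 16, 6^8 ≡ 16² = 256 ≡ 16, 6^16 ≡ 16² = 256 ≡ 16. Since 30 = 16 + 8 + 4 + 2, 6^30 ≡ 16·16·16·36: 16·16 = 256 ≡ 16, then 16·16 = 256 ≡ 16, then 16·36 = 576 ≡ 16. So 6^30 ≡ 16 (mod 40).
So φ(4) = φ(6) = 16 while 4 ≠ 6, hence φ is not injective, hence not bijective.
Since φ is not bijective, we determine |image(φ)|. Computing x^30 mod 40 for each x (by repeated squaring, reducing mod 40 at every step), the values φ(0), φ(1), …, φ(39) are: 0, 1, 24, 9, 16, 25, 16, 9, 24, 1, 0, 1, 24, 9, 16, 25, 16, 9, 24, 1, 0, 1, 24, 9, 16, 25, 16, 9, 24, 1, 0, 1, 24, 9, 16, 25, 16, 9, 24, 1.
The distinct values are {0, 1, 9, 16, 24, 25}; there are 6 of them.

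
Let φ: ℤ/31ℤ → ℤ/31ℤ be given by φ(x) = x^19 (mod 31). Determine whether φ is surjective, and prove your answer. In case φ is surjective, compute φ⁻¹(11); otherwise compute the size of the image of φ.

Since 31 is prime, the nonzero elements of ℤ/31ℤ form a cyclic group of order 30.
As gcd(19, 30) = 1, raising to the 19th power is a bijection on this group: if a^19 ≡ b^19 then (ab^{−1})^19 = 1, and the only element of order dividing gcd(19, 30) = 1 is 1, so a = b.
With φ(0) = 0 this makes φ injective on all of ℤ/31ℤ, hence bijective (finite equal-size domain and codomain). In particular φ is surjective.
Since φ is surjective, we find the preimage of 11. The inverse of x ↦ x^19 on (ℤ/31ℤ)^× is x ↦ x^19, because 19·19 = 361 = 12·30 + 1 ≡ 1 (mod 30) and x^{30} = 1 for x ≠ 0 (Fermat). So φ⁻¹(11) = 11^19 mod 31.
Repeated squaring mod 31: 11^1 ≡ 11, 11^2 ≡ 11² = 121 ≡ 28, 11^4 ≡ 28² = 784 ≡ 9, 11^8 ≡ 9² = 81 ≡ 19, 11^16 ≡ 19² = 361 ≡ 20. Since 19 = 16 + 2 + 1, 11^19 ≡ 20·28·11: 20·28 = 560 ≡ 2, then 2·11 = 22. So 11^19 ≡ 22 (mod 31).
Hence φ⁻¹(11) = 22.

22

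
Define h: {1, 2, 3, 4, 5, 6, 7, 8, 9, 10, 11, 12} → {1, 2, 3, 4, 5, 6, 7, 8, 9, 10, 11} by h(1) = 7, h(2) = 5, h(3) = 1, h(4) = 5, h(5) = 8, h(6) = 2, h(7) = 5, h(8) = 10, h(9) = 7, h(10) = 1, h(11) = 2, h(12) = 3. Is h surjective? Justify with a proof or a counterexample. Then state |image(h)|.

No element maps to 4, so h is not surjective.
The image of h is {1, 2, 3, 5, 7, 8, 10}, which has 7 elements.

7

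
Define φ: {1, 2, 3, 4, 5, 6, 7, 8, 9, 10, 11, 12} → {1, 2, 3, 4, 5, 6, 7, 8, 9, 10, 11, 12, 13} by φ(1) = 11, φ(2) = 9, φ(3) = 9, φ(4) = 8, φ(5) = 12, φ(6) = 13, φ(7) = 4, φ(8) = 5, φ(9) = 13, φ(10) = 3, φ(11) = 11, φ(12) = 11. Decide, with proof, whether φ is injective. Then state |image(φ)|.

8

φ(2) = 9 = φ(3) with 2 ≠ 3, so φ is not injective.
The image of φ is {3, 4, 5, 8, 9, 11, 12, 13}, which has 8 elements.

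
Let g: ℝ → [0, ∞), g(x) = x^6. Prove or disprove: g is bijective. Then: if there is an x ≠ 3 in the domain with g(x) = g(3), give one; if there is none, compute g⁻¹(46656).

-3

g(3) = 729 = (−3)^6 = g(−3) (since 6 is even), with 3 ≠ −3. So g is not injective, hence not bijective.
For the follow-up, such an x exists: taking x = −3 ∈ ℝ gives g(−3) = 729 = g(3) with −3 ≠ 3.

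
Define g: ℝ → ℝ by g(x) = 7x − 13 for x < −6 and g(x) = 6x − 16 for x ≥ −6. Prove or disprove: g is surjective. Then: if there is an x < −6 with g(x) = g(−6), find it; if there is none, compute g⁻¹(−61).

Both pieces are strictly increasing (slopes 7 and 6), so each is injective on its own interval.
The left piece maps (−∞, −6) onto (−∞, −55); the right piece maps [−6, ∞) onto [−52, ∞).
The union (−∞, −55) ∪ [−52, ∞) omits the interval between −55 and −52; in particular −55 has no preimage. So g is not surjective.
Because the two images are disjoint, no x < −6 has g(x) = g(−6), so we compute g⁻¹(−61): −61 lies in (−∞, −55), so solve 7x − 13 = −61: x = (−61 + 13)/7 = −48/7.

-48/7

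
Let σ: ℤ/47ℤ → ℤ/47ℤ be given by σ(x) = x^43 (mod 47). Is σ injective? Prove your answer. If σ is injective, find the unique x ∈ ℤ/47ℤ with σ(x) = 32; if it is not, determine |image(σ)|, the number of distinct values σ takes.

17

Since 47 is prime, the nonzero elements of ℤ/47ℤ form a cyclic group of order 46.
As gcd(43, 46) = 1, raising to the 43rd power is a bijection on this group: if a^43 ≡ b^43 then (ab^{−1})^43 = 1, and the only element of order dividing gcd(43, 46) = 1 is 1, so a = b.
With σ(0) = 0 this makes σ injective on all of ℤ/47ℤ, hence bijective (finite equal-size domain and codomain). In particular σ is injective.
Since σ is injective, we find the preimage of 32. The inverse of x ↦ x^43 on (ℤ/47ℤ)^× is x ↦ x^15, because 43·15 = 645 = 14·46 + 1 ≡ 1 (mod 46) and x^{46} = 1 for x ≠ 0 (Fermat). So σ⁻¹(32) = 32^15 mod 47.
Repeated squaring mod 47: 32^1 ≡ 32, 32^2 ≡ 32² = 1024 ≡ 37, 32^4 ≡ 37² = 1369 ≡ 6, 32^8 ≡ 6² = 36. Since 15 = 8 + 4 + 2 + 1, 32^15 ≡ 36·6·37·32: 36·6 = 216 ≡ 28, then 28·37 = 1036 ≡ 2, then 2·32 = 64 ≡ 17. So 32^15 ≡ 17 (mod 47).
Hence σ⁻¹(32) = 17.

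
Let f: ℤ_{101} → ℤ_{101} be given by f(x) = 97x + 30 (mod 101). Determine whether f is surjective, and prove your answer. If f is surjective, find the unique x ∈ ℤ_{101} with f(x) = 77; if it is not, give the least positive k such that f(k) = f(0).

Since gcd(97, 101) = 1, 97 is invertible modulo 101. Euclid's algorithm: 101 = 1·97 + 4, 97 = 24·4 + 1; back-substituting gives 1 = 25·97 − 24·101, so 97⁻¹ ≡ 25 (mod 101).
Then y ↦ 25(y − 30) is a two-sided inverse to f, so every y ∈ ℤ_{101} has a preimage.
Hence f is surjective.
Since f is surjective, we find f⁻¹(77): we need 97x ≡ 77 − 30 ≡ 47 (mod 101). Using 97⁻¹ = 25: x ≡ 25·47 = 1175 = 11·101 + 64, so x = 64.
Check: f(64) = 97·64 + 30 = 6238 = 61·101 + 77 ≡ 77 (mod 101).

64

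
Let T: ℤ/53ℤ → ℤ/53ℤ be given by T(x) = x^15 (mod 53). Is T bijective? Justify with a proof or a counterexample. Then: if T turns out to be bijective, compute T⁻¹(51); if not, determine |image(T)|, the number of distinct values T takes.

31

Since 53 is prime, the nonzero elements of ℤ/53ℤ form a cyclic group of order 52.
As gcd(15, 52) = 1, raising to the 15th power is a bijection on this group: if x_1^15 ≡ x_2^15 then (x_1x_2^{−1})^15 = 1, and the only element of order dividing gcd(15, 52) = 1 is 1, so x_1 = x_2.
With T(0) = 0 this makes T injective on all of ℤ/53ℤ, hence bijective (finite equal-size domain and codomain). In particular T is bijective.
Since T is bijective, we find the preimage of 51. The inverse of x ↦ x^15 on (ℤ/53ℤ)^× is x ↦ x^7, because 15·7 = 105 = 2·52 + 1 ≡ 1 (mod 52) and x^{52} = 1 for x ≠ 0 (Fermat). So T⁻¹(51) = 51^7 mod 53.
Repeated squaring mod 53: 51^1 ≡ 51, 51^2 ≡ 51² = 2601 ≡ 4, 51^4 ≡ 4² = 16. Since 7 = 4 + 2 + 1, 51^7 ≡ 16·4·51: 16·4 = 64 ≡ 11, then 11·51 = 561 ≡ 31. So 51^7 ≡ 31 (mod 53).
Hence T⁻¹(51) = 31.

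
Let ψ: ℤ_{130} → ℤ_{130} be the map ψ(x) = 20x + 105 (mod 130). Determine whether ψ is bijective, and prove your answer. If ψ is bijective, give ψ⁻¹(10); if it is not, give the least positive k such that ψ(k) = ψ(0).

We have gcd(20, 130) = 10 > 1. Taking x_1 = 0 and x_2 = 13: ψ(0) = 105 and ψ(13) = 20·13 + 105 = 365 ≡ 105 (mod 130).
So ψ(0) = ψ(13) while 0 ≠ 13, so ψ is not injective, hence not bijective.
Since ψ is not bijective, we find the least positive k with ψ(k) = ψ(0): this means 20k ≡ 0 (mod 130), i.e. 130 ∣ 20k. Since gcd(20, 130) = 10, dividing through by 10 this holds exactly when 13 ∣ 2k, and as gcd(2, 13) = 1, exactly when 13 ∣ k.
The smallest positive such k is 13.

13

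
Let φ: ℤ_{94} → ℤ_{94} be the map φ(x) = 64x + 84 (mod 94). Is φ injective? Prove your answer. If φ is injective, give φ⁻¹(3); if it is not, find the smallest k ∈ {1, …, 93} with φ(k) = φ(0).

47

We have gcd(64, 94) = 2 > 1. Taking u = 0 and v = 47: φ(0) = 84 and φ(47) = 64·47 + 84 = 3092 ≡ 84 (mod 94).
So φ(0) = φ(47) while 0 ≠ 47, so φ is not injective.
Since φ is not injective, we find the least positive k with φ(k) = φ(0): this means 64k ≡ 0 (mod 94), i.e. 94 ∣ 64k. Since gcd(64, 94) = 2, dividing through by 2 this holds exactly when 47 ∣ 32k, and as gcd(32, 47) = 1, exactly when 47 ∣ k.
The smallest positive such k is 47.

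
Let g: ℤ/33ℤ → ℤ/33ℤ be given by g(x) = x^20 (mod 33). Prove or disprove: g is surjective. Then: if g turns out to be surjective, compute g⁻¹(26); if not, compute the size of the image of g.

g(1) = 1^20 = 1.
g(2): Repeated squaring mod 33: 2^1 ≡ 2, 2^2 ≡ 2² = 4, 2^4 ≡ 4² = 16, 2^8 ≡ 16² = 256 ≡ 25, 2^16 ≡ 25² = 625 ≡ 31. Since 20 = 16 + 4, 2^20 ≡ 31·16: 31·16 = 496 ≡ 1. So 2^20 ≡ 1 (mod 33).
So g(1) = g(2) = 1 while 1 ≠ 2, so g is not injective.
A non-injective map from the 33-element set ℤ/33ℤ to itself takes at most 32 distinct values, so it cannot be surjective. Therefore g is not surjective.
Since g is not surjective, we determine |image(g)|. Computing x^20 mod 33 for each x (by repeated squaring, reducing mod 33 at every step), the values g(0), g(1), …, g(32) are: 0, 1, 1, 12, 1, 1, 12, 1, 1, 12, 1, 22, 12, 1, 1, 12, 1, 1, 12, 1, 1, 12, 22, 1, 12, 1, 1, 12, 1, 1, 12, 1, 1.
The distinct values are {0, 1, 12, 22}; there are 4 of them.

4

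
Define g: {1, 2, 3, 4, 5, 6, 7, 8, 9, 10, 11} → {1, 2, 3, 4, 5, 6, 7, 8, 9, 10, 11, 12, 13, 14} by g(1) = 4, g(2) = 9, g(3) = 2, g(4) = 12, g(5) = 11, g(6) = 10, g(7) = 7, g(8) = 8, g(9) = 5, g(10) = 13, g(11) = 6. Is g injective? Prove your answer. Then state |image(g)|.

The values g(1), …, g(11) are 4, 9, 2, 12, 11, 10, 7, 8, 5, 13, 6 — all distinct.
So g(x_1) = g(x_2) only when x_1 = x_2, and g is injective.
The image of g is {2, 4, 5, 6, 7, 8, 9, 10, 11, 12, 13}, which has 11 elements.

11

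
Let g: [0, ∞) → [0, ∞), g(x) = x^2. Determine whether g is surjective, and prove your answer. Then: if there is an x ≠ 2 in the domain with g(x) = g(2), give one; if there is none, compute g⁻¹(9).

For any y ∈ [0, ∞), x = y^{1/2} ∈ [0, ∞) gives g(x) = y, so g is surjective.
Since x ↦ x^2 is strictly increasing on [0, ∞), it is injective there, so no x ≠ 2 in the domain has g(x) = g(2). We therefore compute g⁻¹(9) = 9^{1/2} = 3 (indeed 3^2 = 9).

3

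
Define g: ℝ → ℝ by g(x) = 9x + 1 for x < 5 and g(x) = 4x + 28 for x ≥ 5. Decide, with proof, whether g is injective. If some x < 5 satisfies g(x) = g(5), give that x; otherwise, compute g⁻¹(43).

14/3

Both pieces are strictly increasing (slopes 9 and 4), so each is injective on its own interval.
The left piece maps (−∞, 5) onto (−∞, 46); the right piece maps [5, ∞) onto [48, ∞).
These images are disjoint, so no value is attained by both pieces. Hence g is injective.
Because the two images are disjoint, no x < 5 has g(x) = g(5), so we compute g⁻¹(43): 43 lies in (−∞, 46), so solve 9x + 1 = 43: x = (43 − 1)/9 = 14/3.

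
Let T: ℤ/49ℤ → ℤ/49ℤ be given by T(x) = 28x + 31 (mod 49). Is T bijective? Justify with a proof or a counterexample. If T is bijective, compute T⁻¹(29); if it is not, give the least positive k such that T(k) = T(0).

7

Recall: T is injective if T(u) = T(v) implies u = v.
We have gcd(28, 49) = 7 > 1. Taking u = 0 and v = 7: T(0) = 31 and T(7) = 28·7 + 31 = 227 ≡ 31 (mod 49).
So T(0) = T(7) while 0 ≠ 7, hence T is not injective, hence not bijective.
Since T is not bijective, we find the least positive k with T(k) = T(0): this means 28k ≡ 0 (mod 49), i.e. 49 ∣ 28k. Since gcd(28, 49) = 7, dividing through by 7 this holds exactly when 7 ∣ 4k, and as gcd(4, 7) = 1, exactly when 7 ∣ k.
The smallest positive such k is 7.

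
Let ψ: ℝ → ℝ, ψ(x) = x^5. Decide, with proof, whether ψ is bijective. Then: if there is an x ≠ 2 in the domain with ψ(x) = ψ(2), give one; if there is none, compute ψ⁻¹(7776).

On ℝ, x ↦ x^5 is strictly increasing (injective) and for any y ∈ ℝ the 5th root y^{1/5} lies in ℝ (surjective). So ψ is bijective.
Since x ↦ x^5 is strictly increasing on ℝ, it is injective there, so no x ≠ 2 in the domain has ψ(x) = ψ(2). We therefore compute ψ⁻¹(7776) = 7776^{1/5} = 6 (indeed 6^5 = 7776).

6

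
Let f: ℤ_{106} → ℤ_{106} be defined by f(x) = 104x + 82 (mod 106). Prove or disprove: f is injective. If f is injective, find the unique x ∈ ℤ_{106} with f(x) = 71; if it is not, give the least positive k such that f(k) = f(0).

We have gcd(104, 106) = 2 > 1. Taking x_1 = 0 and x_2 = 53: f(0) = 82 and f(53) = 104·53 + 82 = 5594 ≡ 82 (mod 106).
So f(0) = f(53) while 0 ≠ 53, hence f is not injective.
Since f is not injective, we find the least positive k with f(k) = f(0): this means 104k ≡ 0 (mod 106), i.e. 106 ∣ 104k. Since gcd(104, 106) = 2, dividing through by 2 this holds exactly when 53 ∣ 52k, and as gcd(52, 53) = 1, exactly when 53 ∣ k.
The smallest positive such k is 53.

53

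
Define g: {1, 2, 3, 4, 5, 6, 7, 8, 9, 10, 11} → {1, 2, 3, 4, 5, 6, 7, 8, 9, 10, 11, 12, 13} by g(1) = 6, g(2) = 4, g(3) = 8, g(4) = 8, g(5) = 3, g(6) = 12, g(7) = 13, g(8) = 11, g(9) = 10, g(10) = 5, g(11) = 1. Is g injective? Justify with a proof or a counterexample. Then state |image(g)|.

g(3) = 8 = g(4) with 3 ≠ 4, so g is not injective.
The image of g is {1, 3, 4, 5, 6, 8, 10, 11, 12, 13}, which has 10 elements.

10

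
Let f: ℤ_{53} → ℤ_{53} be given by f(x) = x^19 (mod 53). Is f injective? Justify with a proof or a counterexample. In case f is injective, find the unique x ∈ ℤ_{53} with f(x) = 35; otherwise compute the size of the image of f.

5

Since 53 is prime, the nonzero elements of ℤ_{53} form a cyclic group of order 52.
As gcd(19, 52) = 1, raising to the 19th power is a bijection on this group: if s^19 ≡ t^19 then (st^{−1})^19 = 1, and the only element of order dividing gcd(19, 52) = 1 is 1, so s = t.
With f(0) = 0 this makes f injective on all of ℤ_{53}, hence bijective (finite equal-size domain and codomain). In particular f is injective.
Since f is injective, we find the preimage of 35. The inverse of x ↦ x^19 on (ℤ_{53})^× is x ↦ x^11, because 19·11 = 209 = 4·52 + 1 ≡ 1 (mod 52) and x^{52} = 1 for x ≠ 0 (Fermat). So f⁻¹(35) = 35^11 mod 53.
Repeated squaring mod 53: 35^1 ≡ 35, 35^2 ≡ 35² = 1225 ≡ 6, 35^4 ≡ 6² = 36, 35^8 ≡ 36² = 1296 ≡ 24. Since 11 = 8 + 2 + 1, 35^11 ≡ 24·6·35: 24·6 = 144 ≡ 38, then 38·35 = 1330 ≡ 5. So 35^11 ≡ 5 (mod 53).
Hence f⁻¹(35) = 5.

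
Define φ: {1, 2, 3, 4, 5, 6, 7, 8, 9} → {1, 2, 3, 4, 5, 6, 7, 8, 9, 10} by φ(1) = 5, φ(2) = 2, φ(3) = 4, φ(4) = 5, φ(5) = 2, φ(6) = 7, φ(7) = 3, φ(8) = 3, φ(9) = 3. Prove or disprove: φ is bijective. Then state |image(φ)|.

5

φ(1) = 5 = φ(4) with 1 ≠ 4, so φ is not injective, hence not bijective.
The image of φ is {2, 3, 4, 5, 7}, which has 5 elements.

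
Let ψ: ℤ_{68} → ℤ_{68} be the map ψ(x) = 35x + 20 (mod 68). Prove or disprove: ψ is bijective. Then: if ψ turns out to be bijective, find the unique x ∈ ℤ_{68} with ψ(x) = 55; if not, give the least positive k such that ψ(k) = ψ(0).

1

Recall: ψ is injective when ψ(s) = ψ(t) forces s = t.
If ψ(s) = ψ(t), then 35s ≡ 35t (mod 68). Because gcd(35, 68) = 1, we may cancel 35 to get s ≡ t (mod 68).
We now compute 35⁻¹ mod 68 explicitly. Euclid's algorithm: 68 = 1·35 + 33, 35 = 1·33 + 2, 33 = 16·2 + 1; back-substituting gives 1 = 35·35 − 18·68, so 35⁻¹ ≡ 35 (mod 68).
For any y ∈ ℤ_{68}, x = 35(y − 20) mod 68 satisfies ψ(x) = 35·35(y − 20) + 20 ≡ y (since 35·35 ≡ 1 mod 68). So every y has a preimage.
Therefore ψ is bijective.
Since ψ is bijective, we find ψ⁻¹(55): we need 35x ≡ 55 − 20 ≡ 35 (mod 68). Using 35⁻¹ = 35: x ≡ 35·35 = 1225 = 18·68 + 1, so x = 1.
Check: ψ(1) = 35·1 + 20 = 55 ≡ 55 (mod 68).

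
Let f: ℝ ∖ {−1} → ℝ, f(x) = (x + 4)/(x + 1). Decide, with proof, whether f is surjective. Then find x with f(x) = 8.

If f(x) = 1, cross-multiplying gives 1(x + 4) = 1(x + 1), which simplifies to 4 = 1 — false.  So 1 has no preimage and f is not surjective.
Solving f(x) = 8: cross-multiplying gives x + 4 = 8(x + 1), which rearranges to −7x = 4, so x = −4/7.

-4/7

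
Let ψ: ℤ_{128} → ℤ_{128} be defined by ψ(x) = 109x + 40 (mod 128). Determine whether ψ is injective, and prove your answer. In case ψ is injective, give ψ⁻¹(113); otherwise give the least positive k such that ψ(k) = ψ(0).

77

Suppose ψ(s) = ψ(t) in ℤ_{128}. Then 109s + 40 ≡ 109t + 40 (mod 128), therefore 109(s − t) ≡ 0 (mod 128).
Since gcd(109, 128) = 1, 109 is invertible modulo 128, thus s − t ≡ 0 (mod 128), i.e. s = t.
Thus ψ is injective.
We now compute 109⁻¹ mod 128 explicitly. Euclid's algorithm: 128 = 1·109 + 19, 109 = 5·19 + 14, 19 = 1·14 + 5, 14 = 2·5 + 4, 5 = 1·4 + 1; back-substituting gives 1 = 101·109 − 86·128, so 109⁻¹ ≡ 101 (mod 128).
Since ψ is injective, we compute ψ⁻¹(113): solve 109x + 40 ≡ 113 (mod 128), i.e. 109x ≡ 73 (mod 128).
Multiplying by 109⁻¹ = 101 gives x ≡ 101·73 = 7373 = 57·128 + 77 ≡ 77 (mod 128).
Check: ψ(77) = 109·77 + 40 = 8433 = 65·128 + 113 ≡ 113 (mod 128).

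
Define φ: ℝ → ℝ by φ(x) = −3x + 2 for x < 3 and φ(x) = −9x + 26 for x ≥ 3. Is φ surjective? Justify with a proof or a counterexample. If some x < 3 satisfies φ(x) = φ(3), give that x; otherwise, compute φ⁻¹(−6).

1

Both pieces are strictly decreasing (slopes −3 and −9), so each is injective on its own interval.
The left piece maps (−∞, 3) onto (−7, ∞); the right piece maps [3, ∞) onto (−∞, −1].
The union (−7, ∞) ∪ (−∞, −1] covers ℝ, so φ is surjective.
For the follow-up: the images overlap, so an x < 3 with φ(x) = φ(3) exists. φ(3) = −1; solving −3x + 2 = −1 for x < 3 gives x = (−1 − 2)/(−3) = 1.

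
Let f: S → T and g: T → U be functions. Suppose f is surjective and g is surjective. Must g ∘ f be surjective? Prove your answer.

Let c ∈ U. Since g is surjective, there is b ∈ T with g(b) = c. Since f is surjective, there is a ∈ S with f(a) = b.
Then (g ∘ f)(a) = g(b) = c. Hence g ∘ f is surjective.

surjective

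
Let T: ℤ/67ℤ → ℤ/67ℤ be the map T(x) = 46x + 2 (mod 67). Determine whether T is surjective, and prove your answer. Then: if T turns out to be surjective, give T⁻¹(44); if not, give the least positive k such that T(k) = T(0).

65

Since gcd(46, 67) = 1, 46 is invertible modulo 67. Euclid's algorithm: 67 = 1·46 + 21, 46 = 2·21 + 4, 21 = 5·4 + 1; back-substituting gives 1 = 51·46 − 35·67, so 46⁻¹ ≡ 51 (mod 67).
For any y ∈ ℤ/67ℤ, x = 51(y − 2) mod 67 satisfies T(x) = 46·51(y − 2) + 2 ≡ y (since 46·51 ≡ 1 mod 67). So every y has a preimage.
Hence T is surjective.
Since T is surjective, we find T⁻¹(44): we need 46x ≡ 44 − 2 ≡ 42 (mod 67). Using 46⁻¹ = 51: x ≡ 51·42 = 2142 = 31·67 + 65, so x = 65.
Check: T(65) = 46·65 + 2 = 2992 = 44·67 + 44 ≡ 44 (mod 67).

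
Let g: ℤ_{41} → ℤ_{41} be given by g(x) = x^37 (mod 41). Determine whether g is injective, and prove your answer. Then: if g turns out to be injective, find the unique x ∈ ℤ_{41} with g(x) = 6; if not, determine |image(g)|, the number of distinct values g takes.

24

Since 41 is prime, the nonzero elements of ℤ_{41} form a cyclic group of order 40.
As gcd(37, 40) = 1, raising to the 37th power is a bijection on this group: if x_1^37 ≡ x_2^37 then (x_1x_2^{−1})^37 = 1, and the only element of order dividing gcd(37, 40) = 1 is 1, so x_1 = x_2.
With g(0) = 0 this makes g injective on all of ℤ_{41}, hence bijective (finite equal-size domain and codomain). In particular g is injective.
Since g is injective, we find the preimage of 6. The inverse of x ↦ x^37 on (ℤ_{41})^× is x ↦ x^13, because 37·13 = 481 = 12·40 + 1 ≡ 1 (mod 40) and x^{40} = 1 for x ≠ 0 (Fermat). So g⁻¹(6) = 6^13 mod 41.
Repeated squaring mod 41: 6^1 ≡ 6, 6^2 ≡ 6² = 36, 6^4 ≡ 36² = 1296 ≡ 25, 6^8 ≡ 25² = 625 ≡ 10. Since 13 = 8 + 4 + 1, 6^13 ≡ 10·25·6: 10·25 = 250 ≡ 4, then 4·6 = 24. So 6^13 ≡ 24 (mod 41).
Hence g⁻¹(6) = 24.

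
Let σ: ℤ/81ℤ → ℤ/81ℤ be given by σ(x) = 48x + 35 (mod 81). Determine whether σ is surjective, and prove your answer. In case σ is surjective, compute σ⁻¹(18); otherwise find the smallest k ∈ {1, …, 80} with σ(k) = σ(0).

27

By definition, surjectivity means every element of the codomain has a preimage under σ.
Since gcd(48, 81) = 3, we have 48x ≡ 0 (mod 3) for all x, so σ(x) ≡ 2 (mod 3).
But 0 ≢ 2 (mod 3), so 0 ∈ ℤ/81ℤ has no preimage. So σ is not surjective.
Since σ is not surjective, we find the least positive k with σ(k) = σ(0): this means 48k ≡ 0 (mod 81), i.e. 81 ∣ 48k. Since gcd(48, 81) = 3, dividing through by 3 this holds exactly when 27 ∣ 16k, and as gcd(16, 27) = 1, exactly when 27 ∣ k.
The smallest positive such k is 27.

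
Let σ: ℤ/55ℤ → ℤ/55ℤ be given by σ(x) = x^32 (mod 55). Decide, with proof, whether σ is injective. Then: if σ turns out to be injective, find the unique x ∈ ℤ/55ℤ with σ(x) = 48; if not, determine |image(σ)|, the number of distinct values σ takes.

σ(4): Repeated squaring mod 55: 4^1 ≡ 4, 4^2 ≡ 4² = 16, 4^4 ≡ 16² = 256 ≡ 36, 4^8 ≡ 36² = 1296 ≡ 31, 4^16 ≡ 31² = 961 ≡ 26, 4^32 ≡ 26² = 676 ≡ 16. So 4^32 ≡ 16 (mod 55).
σ(7): Repeated squaring mod 55: 7^1 ≡ 7, 7^2 ≡ 7² = 49, 7^4 ≡ 49² = 2401 ≡ 36, 7^8 ≡ 36² = 1296 ≡ 31, 7^16 ≡ 31² = 961 ≡ 26, 7^32 ≡ 26² = 676 ≡ 16. So 7^32 ≡ 16 (mod 55).
So σ(4) = σ(7) = 16 while 4 ≠ 7, hence σ is not injective.
Since σ is not injective, we determine |image(σ)|. Computing x^32 mod 55 for each x (by repeated squaring, reducing mod 55 at every step), the values σ(0), σ(1), …, σ(54) are: 0, 1, 26, 31, 16, 25, 36, 16, 31, 26, 45, 11, 1, 26, 31, 5, 36, 36, 16, 31, 15, 1, 11, 1, 26, 20, 16, 36, 36, 16, 20, 26, 1, 11, 1, 15, 31, 16, 36, 36, 5, 31, 26, 1, 11, 45, 26, 31, 16, 36, 25, 16, 31, 26, 1.
The distinct values are {0, 1, 5, 11, 15, 16, 20, 25, 26, 31, 36, 45}; there are 12 of them.

12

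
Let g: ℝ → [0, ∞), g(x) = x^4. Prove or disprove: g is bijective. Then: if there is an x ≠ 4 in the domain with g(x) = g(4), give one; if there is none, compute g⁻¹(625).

-4

g(4) = 256 = (−4)^4 = g(−4) (since 4 is even), with 4 ≠ −4. So g is not injective, hence not bijective.
For the follow-up, such an x exists: taking x = −4 ∈ ℝ gives g(−4) = 256 = g(4) with −4 ≠ 4.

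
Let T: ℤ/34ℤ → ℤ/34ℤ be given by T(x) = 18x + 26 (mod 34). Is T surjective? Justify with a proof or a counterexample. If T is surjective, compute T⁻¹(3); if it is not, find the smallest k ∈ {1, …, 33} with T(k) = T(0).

By definition, T is surjective if every y in the codomain equals T(x) for some x in the domain.
Since gcd(18, 34) = 2, we have 18x ≡ 0 (mod 2) for all x, so T(x) ≡ 0 (mod 2).
But 1 ≢ 0 (mod 2), so 1 ∈ ℤ/34ℤ has no preimage. Therefore T is not surjective.
Since T is not surjective, we find the least positive k with T(k) = T(0): this means 18k ≡ 0 (mod 34), i.e. 34 ∣ 18k. Since gcd(18, 34) = 2, dividing through by 2 this holds exactly when 17 ∣ 9k, and as gcd(9, 17) = 1, exactly when 17 ∣ k.
The smallest positive such k is 17.

17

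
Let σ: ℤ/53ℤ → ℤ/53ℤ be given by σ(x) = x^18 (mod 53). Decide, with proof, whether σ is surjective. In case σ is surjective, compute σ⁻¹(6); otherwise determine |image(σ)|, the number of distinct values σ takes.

σ(26): Repeated squaring mod 53: 26^1 ≡ 26, 26^2 ≡ 26² = 676 ≡ 40, 26^4 ≡ 40² = 1600 ≡ 10, 26^8 ≡ 10² = 100 ≡ 47, 26^16 ≡ 47² = 2209 ≡ 36. Since 18 = 16 + 2, 26^18 ≡ 36·40: 36·40 = 1440 ≡ 9. So 26^18 ≡ 9 (mod 53).
σ(27): Repeated squaring mod 53: 27^1 ≡ 27, 27^2 ≡ 27² = 729 ≡ 40, 27^4 ≡ 40² = 1600 ≡ 10, 27^8 ≡ 10² = 100 ≡ 47, 27^16 ≡ 47² = 2209 ≡ 36. Since 18 = 16 + 2, 27^18 ≡ 36·40: 36·40 = 1440 ≡ 9. So 27^18 ≡ 9 (mod 53).
So σ(26) = σ(27) = 9 while 26 ≠ 27, hence σ is not injective.
A non-injective map from the 53-element set ℤ/53ℤ to itself takes at most 52 distinct values, so it cannot be surjective. Hence σ is not surjective.
Since σ is not surjective, we determine |image(σ)|. Computing x^18 mod 53 for each x (by repeated squaring, reducing mod 53 at every step), the values σ(0), σ(1), …, σ(52) are: 0, 1, 6, 29, 36, 7, 15, 47, 4, 46, 42, 16, 37, 28, 17, 44, 24, 13, 11, 25, 40, 38, 43, 52, 10, 49, 9, 9, 49, 10, 52, 43, 38, 40, 25, 11, 13, 24, 44, 17, 28, 37, 16, 42, 46, 4, 47, 15, 7, 36, 29, 6, 1.
The distinct values are {0, 1, 4, 6, 7, 9, 10, 11, 13, 15, 16, 17, 24, 25, 28, 29, 36, 37, 38, 40, 42, 43, 44, 46, 47, 49, 52}; there are 27 of them.

27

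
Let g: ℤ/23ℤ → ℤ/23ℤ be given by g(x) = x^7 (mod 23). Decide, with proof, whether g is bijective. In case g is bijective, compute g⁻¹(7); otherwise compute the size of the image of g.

Since 23 is prime, the nonzero elements of ℤ/23ℤ form a cyclic group of order 22.
As gcd(7, 22) = 1, raising to the 7th power is a bijection on this group: if x_1^7 ≡ x_2^7 then (x_1x_2^{−1})^7 = 1, and the only element of order dividing gcd(7, 22) = 1 is 1, so x_1 = x_2.
With g(0) = 0 this makes g injective on all of ℤ/23ℤ, hence bijective (finite equal-size domain and codomain). In particular g is bijective.
Since g is bijective, we find the preimage of 7. The inverse of x ↦ x^7 on (ℤ/23ℤ)^× is x ↦ x^19, because 7·19 = 133 = 6·22 + 1 ≡ 1 (mod 22) and x^{22} = 1 for x ≠ 0 (Fermat). So g⁻¹(7) = 7^19 mod 23.
Repeated squaring mod 23: 7^1 ≡ 7, 7^2 ≡ 7² = 49 ≡ 3, 7^4 ≡ 3² = 9, 7^8 ≡ 9² = 81 ≡ 12, 7^16 ≡ 12² = 144 ≡ 6. Since 19 = 16 + 2 + 1, 7^19 ≡ 6·3·7: 6·3 = 18, then 18·7 = 126 ≡ 11. So 7^19 ≡ 11 (mod 23).
Hence g⁻¹(7) = 11.

11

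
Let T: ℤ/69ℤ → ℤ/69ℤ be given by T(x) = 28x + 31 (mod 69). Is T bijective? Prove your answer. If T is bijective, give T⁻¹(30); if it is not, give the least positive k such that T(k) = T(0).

32

Suppose T(u) = T(v) in ℤ/69ℤ. Then 28u + 31 ≡ 28v + 31 (mod 69), thus 28(u − v) ≡ 0 (mod 69).
Since gcd(28, 69) = 1, 28 is invertible modulo 69, thus u − v ≡ 0 (mod 69), i.e. u = v.
We now compute 28⁻¹ mod 69 explicitly. Euclid's algorithm: 69 = 2·28 + 13, 28 = 2·13 + 2, 13 = 6·2 + 1; back-substituting gives 1 = 37·28 − 15·69, so 28⁻¹ ≡ 37 (mod 69).
Then y ↦ 37(y − 31) is a two-sided inverse to T, so every y ∈ ℤ/69ℤ has a preimage.
Hence T is bijective.
Since T is bijective, we compute T⁻¹(30): solve 28x + 31 ≡ 30 (mod 69), i.e. 28x ≡ 68 (mod 69).
Multiplying by 28⁻¹ = 37 gives x ≡ 37·68 = 2516 = 36·69 + 32 ≡ 32 (mod 69).
Check: T(32) = 28·32 + 31 = 927 = 13·69 + 30 ≡ 30 (mod 69).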